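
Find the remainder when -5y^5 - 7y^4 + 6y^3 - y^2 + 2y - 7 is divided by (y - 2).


By the Remainder Theorem, the remainder equals p(2):
  -5*(2)^5 = -160
  -7*(2)^4 = -112
  6*(2)^3 = 48
  -1*(2)^2 = -4
  2*(2)^1 = 4
  constant: -7
Sum: -160 - 112 + 48 - 4 + 4 - 7 = -231


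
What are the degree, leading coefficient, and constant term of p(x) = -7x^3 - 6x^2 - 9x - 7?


Highest power of x is 3, with coefficient -7. Constant term is -7.
Degree = 3, leading coefficient = -7, constant term = -7


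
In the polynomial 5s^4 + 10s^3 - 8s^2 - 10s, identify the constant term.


Read off the constant term: 0


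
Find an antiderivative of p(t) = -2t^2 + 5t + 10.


Reverse power rule on each term:
  ∫ -2t^2 dt = -(2/3)t^3
  ∫ 5t dt = (5/2)t^2
  ∫ 10 dt = 10t
F(t) = -(2/3)t^3 + (5/2)t^2 + 10t + C


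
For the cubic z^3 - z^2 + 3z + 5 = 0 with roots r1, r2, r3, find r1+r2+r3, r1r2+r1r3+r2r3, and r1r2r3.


Monic cubic z^3+bz^2+cz+d=0: sum=-b, pairwise sum=c, product=-d.
b=-1, c=3, d=5
r1+r2+r3 = 1
r1r2+r1r3+r2r3 = 3
r1r2r3 = -5


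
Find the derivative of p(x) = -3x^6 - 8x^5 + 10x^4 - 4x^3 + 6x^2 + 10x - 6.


Apply the power rule term by term:
  d/dx(-3x^6) = -18x^5
  d/dx(-8x^5) = -40x^4
  d/dx(10x^4) = 40x^3
  d/dx(-4x^3) = -12x^2
  d/dx(6x^2) = 12x
  d/dx(10x) = 10
  d/dx(-6) = 0
p'(x) = -18x^5 - 40x^4 + 40x^3 - 12x^2 + 12x + 10


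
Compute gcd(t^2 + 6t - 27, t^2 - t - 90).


Factor each:
  t^2 + 6t - 27 = (t + 9)(t - 3)
  t^2 - t - 90 = (t + 9)(t - 10)
Common monic factor: t + 9


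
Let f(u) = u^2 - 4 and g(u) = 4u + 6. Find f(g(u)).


Substitute g(u) into f:
f(g(u)) = 1*(4u + 6)^2 + (-4)
(4u + 6)^2 = 16u^2 + 48u + 36
Expand and combine: 16u^2 + 48u + 32


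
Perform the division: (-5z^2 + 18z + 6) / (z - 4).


(-5z^2 + 18z + 6) / (z - 4)
Step 1: -5z * (z - 4) = -5z^2 + 20z; subtract.
Step 2: -2 * (z - 4) = -2z + 8; subtract.
Quotient: -5z - 2, Remainder: -2


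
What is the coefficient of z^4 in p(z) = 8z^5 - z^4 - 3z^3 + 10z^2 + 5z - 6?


Read off the coefficient of z^4: -1


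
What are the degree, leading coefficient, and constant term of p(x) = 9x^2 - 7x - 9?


Highest power of x is 2, with coefficient 9. Constant term is -9.
Degree = 2, leading coefficient = 9, constant term = -9


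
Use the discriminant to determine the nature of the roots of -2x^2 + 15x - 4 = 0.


D = b^2 - 4ac = (15)^2 - 4(-2)(-4) = 225 - 32 = 193
Since D > 0: two distinct irrational roots


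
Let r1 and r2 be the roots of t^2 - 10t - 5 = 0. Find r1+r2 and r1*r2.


For at^2+bt+c=0: sum = -b/a, product = c/a.
a=1, b=-10, c=-5
Sum = -(-10)/1 = 10
Product = (-5)/1 = -5


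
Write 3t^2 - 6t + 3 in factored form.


Roots satisfy r1 + r2 = -b/a = 2 and r1*r2 = c/a = 1.
So r1 = 1, r2 = 1.
3t^2 - 6t + 3 = 3(t - r1)(t - r2) = 3(t - 1)(t - 1)


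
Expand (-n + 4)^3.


Expand (-n + 4)^3 by repeated multiplication:
  (-n + 4)^2 = n^2 - 8n + 16
= -n^3 + 12n^2 - 48n + 64


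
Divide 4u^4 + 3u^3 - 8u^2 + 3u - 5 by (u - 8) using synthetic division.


Synthetic division with c = 8. Coefficients: 4, 3, -8, 3, -5
Bring down 4.
  4 * 8 = 32; 32 + 3 = 35
  35 * 8 = 280; 280 - 8 = 272
  272 * 8 = 2176; 2176 + 3 = 2179
  2179 * 8 = 17432; 17432 - 5 = 17427
Quotient: 4u^3 + 35u^2 + 272u + 2179, Remainder: 17427


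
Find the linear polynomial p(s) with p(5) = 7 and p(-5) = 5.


p(s) = ms + b. Using p(5)=7, p(-5)=5:
m = (7 - 5)/(5 + 5) = 2/10 = 1/5
b = 7 - m*(5) = 7 - 1 = 6
p(s) = (1/5)s + 6


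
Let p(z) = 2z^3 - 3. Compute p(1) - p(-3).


p(1) = -1
p(-3) = -57
p(1) - p(-3) = -1 + 57 = 56


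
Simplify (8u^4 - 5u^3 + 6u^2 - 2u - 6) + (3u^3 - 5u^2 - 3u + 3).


Align terms by degree and add:
  8u^4 - 5u^3 + 6u^2 - 2u - 6
+ 3u^3 - 5u^2 - 3u + 3
= 8u^4 - 2u^3 + u^2 - 5u - 3


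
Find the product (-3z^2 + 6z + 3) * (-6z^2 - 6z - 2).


Distribute each term of the first polynomial:
  (-3z^2)(-6z^2 - 6z - 2) = 18z^4 + 18z^3 + 6z^2
  (6z)(-6z^2 - 6z - 2) = -36z^3 - 36z^2 - 12z
  (3)(-6z^2 - 6z - 2) = -18z^2 - 18z - 6
Sum: 18z^4 - 18z^3 - 48z^2 - 30z - 6


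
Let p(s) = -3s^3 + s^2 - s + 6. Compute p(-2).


Using direct substitution:
  -3 * (-2)^3 = 24
  1 * (-2)^2 = 4
  -1 * (-2)^1 = 2
  constant: 6
Sum = 24 + 4 + 2 + 6 = 36


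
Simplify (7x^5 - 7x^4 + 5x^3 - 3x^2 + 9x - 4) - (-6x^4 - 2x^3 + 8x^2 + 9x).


Distribute the minus sign:
  (7x^5 - 7x^4 + 5x^3 - 3x^2 + 9x - 4)
- (-6x^4 - 2x^3 + 8x^2 + 9x)
Negate second polynomial: 6x^4 + 2x^3 - 8x^2 - 9x
Add: 7x^5 - x^4 + 7x^3 - 11x^2 - 4


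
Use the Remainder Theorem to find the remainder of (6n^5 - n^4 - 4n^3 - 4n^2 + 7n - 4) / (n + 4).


By the Remainder Theorem, the remainder equals p(-4):
  6*(-4)^5 = -6144
  -1*(-4)^4 = -256
  -4*(-4)^3 = 256
  -4*(-4)^2 = -64
  7*(-4)^1 = -28
  constant: -4
Sum: -6144 - 256 + 256 - 64 - 28 - 4 = -6240


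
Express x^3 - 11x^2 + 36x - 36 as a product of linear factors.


Try integer roots (divisors of -36). x=6: p(6)=0.
Divide out (x - 6): quotient is x^2 - 5x + 6.
Factor the quadratic: (x - 3)(x - 2)
Result: (x - 6)(x - 3)(x - 2)


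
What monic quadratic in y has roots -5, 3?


p(y) = (y + 5)(y - 3)
Expand: y^2 + 2y - 15


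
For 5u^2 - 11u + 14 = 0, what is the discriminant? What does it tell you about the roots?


D = b^2 - 4ac = (-11)^2 - 4(5)(14) = 121 - 280 = -159
Since D < 0: two complex conjugate roots (no real roots)


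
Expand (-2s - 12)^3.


Expand (-2s - 12)^3 by repeated multiplication:
  (-2s - 12)^2 = 4s^2 + 48s + 144
= -8s^3 - 144s^2 - 864s - 1728


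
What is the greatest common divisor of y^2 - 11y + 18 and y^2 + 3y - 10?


Factor each:
  y^2 - 11y + 18 = (y - 2)(y - 9)
  y^2 + 3y - 10 = (y - 2)(y + 5)
Common monic factor: y - 2


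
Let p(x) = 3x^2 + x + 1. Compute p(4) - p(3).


p(4) = 53
p(3) = 31
p(4) - p(3) = 53 - 31 = 22


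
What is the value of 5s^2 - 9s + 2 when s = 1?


Using direct substitution:
  5 * (1)^2 = 5
  -9 * (1)^1 = -9
  constant: 2
Sum = 5 - 9 + 2 = -2


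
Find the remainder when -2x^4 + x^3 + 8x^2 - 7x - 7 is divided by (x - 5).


By the Remainder Theorem, the remainder equals p(5):
  -2*(5)^4 = -1250
  1*(5)^3 = 125
  8*(5)^2 = 200
  -7*(5)^1 = -35
  constant: -7
Sum: -1250 + 125 + 200 - 35 - 7 = -967


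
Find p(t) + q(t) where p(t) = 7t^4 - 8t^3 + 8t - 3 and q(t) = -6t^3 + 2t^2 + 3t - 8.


Align terms by degree and add:
  7t^4 - 8t^3 + 8t - 3
  -6t^3 + 2t^2 + 3t - 8
= 7t^4 - 14t^3 + 2t^2 + 11t - 11


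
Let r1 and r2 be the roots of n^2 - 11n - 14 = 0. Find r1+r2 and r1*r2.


For an^2+bn+c=0: sum = -b/a, product = c/a.
a=1, b=-11, c=-14
Sum = -(-11)/1 = 11
Product = (-14)/1 = -14


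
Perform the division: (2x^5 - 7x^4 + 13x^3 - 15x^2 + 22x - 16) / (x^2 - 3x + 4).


(2x^5 - 7x^4 + 13x^3 - 15x^2 + 22x - 16) / (x^2 - 3x + 4)
Step 1: 2x^3 * (x^2 - 3x + 4) = 2x^5 - 6x^4 + 8x^3; subtract.
Step 2: -x^2 * (x^2 - 3x + 4) = -x^4 + 3x^3 - 4x^2; subtract.
Step 3: 2x * (x^2 - 3x + 4) = 2x^3 - 6x^2 + 8x; subtract.
Step 4: -5 * (x^2 - 3x + 4) = -5x^2 + 15x - 20; subtract.
Quotient: 2x^3 - x^2 + 2x - 5, Remainder: -x + 4


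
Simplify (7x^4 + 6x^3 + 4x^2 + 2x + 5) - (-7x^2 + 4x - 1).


Distribute the minus sign:
  (7x^4 + 6x^3 + 4x^2 + 2x + 5)
- (-7x^2 + 4x - 1)
Negate second polynomial: 7x^2 - 4x + 1
Add: 7x^4 + 6x^3 + 11x^2 - 2x + 6


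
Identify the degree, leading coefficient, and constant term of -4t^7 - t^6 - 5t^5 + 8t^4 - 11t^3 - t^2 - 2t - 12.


Highest power of t is 7, with coefficient -4. Constant term is -12.
Degree = 7, leading coefficient = -4, constant term = -12


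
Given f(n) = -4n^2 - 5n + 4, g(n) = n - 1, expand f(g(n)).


Substitute g(n) into f:
f(g(n)) = -4*(n - 1)^2 + (-5)*(n - 1) + 4
(n - 1)^2 = n^2 - 2n + 1
Expand and combine: -4n^2 + 3n + 5


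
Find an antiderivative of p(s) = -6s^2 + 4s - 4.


Reverse power rule on each term:
  ∫ -6s^2 ds = -2s^3
  ∫ 4s ds = 2s^2
  ∫ -4 ds = -4s
F(s) = -2s^3 + 2s^2 - 4s + C


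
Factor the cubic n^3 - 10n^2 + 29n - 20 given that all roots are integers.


Try integer roots (divisors of -20). n=5: p(5)=0.
Divide out (n - 5): quotient is n^2 - 5n + 4.
Factor the quadratic: (n - 1)(n - 4)
Result: (n - 5)(n - 1)(n - 4)


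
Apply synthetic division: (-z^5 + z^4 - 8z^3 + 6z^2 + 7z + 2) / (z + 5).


Synthetic division with c = -5. Coefficients: -1, 1, -8, 6, 7, 2
Bring down -1.
  -1 * -5 = 5; 5 + 1 = 6
  6 * -5 = -30; -30 - 8 = -38
  -38 * -5 = 190; 190 + 6 = 196
  196 * -5 = -980; -980 + 7 = -973
  -973 * -5 = 4865; 4865 + 2 = 4867
Quotient: -z^4 + 6z^3 - 38z^2 + 196z - 973, Remainder: 4867


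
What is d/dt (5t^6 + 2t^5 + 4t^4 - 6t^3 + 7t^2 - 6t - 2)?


Apply the power rule term by term:
  d/dt(5t^6) = 30t^5
  d/dt(2t^5) = 10t^4
  d/dt(4t^4) = 16t^3
  d/dt(-6t^3) = -18t^2
  d/dt(7t^2) = 14t
  d/dt(-6t) = -6
  d/dt(-2) = 0
p'(t) = 30t^5 + 10t^4 + 16t^3 - 18t^2 + 14t - 6


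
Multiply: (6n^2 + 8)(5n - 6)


Distribute each term of the first polynomial:
  (6n^2)(5n - 6) = 30n^3 - 36n^2
  (8)(5n - 6) = 40n - 48
Sum: 30n^3 - 36n^2 + 40n - 48


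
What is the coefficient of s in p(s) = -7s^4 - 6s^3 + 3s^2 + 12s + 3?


Read off the coefficient of s: 12


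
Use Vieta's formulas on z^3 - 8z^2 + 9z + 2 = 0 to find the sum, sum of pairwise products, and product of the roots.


Monic cubic z^3+bz^2+cz+d=0: sum=-b, pairwise sum=c, product=-d.
b=-8, c=9, d=2
r1+r2+r3 = 8
r1r2+r1r3+r2r3 = 9
r1r2r3 = -2


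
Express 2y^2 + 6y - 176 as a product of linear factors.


Roots satisfy r1 + r2 = -b/a = -3 and r1*r2 = c/a = -88.
So r1 = 8, r2 = -11.
2y^2 + 6y - 176 = 2(y - r1)(y - r2) = 2(y - 8)(y + 11)


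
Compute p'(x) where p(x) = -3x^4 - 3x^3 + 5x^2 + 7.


Apply the power rule term by term:
  d/dx(-3x^4) = -12x^3
  d/dx(-3x^3) = -9x^2
  d/dx(5x^2) = 10x
  d/dx(7) = 0
p'(x) = -12x^3 - 9x^2 + 10x


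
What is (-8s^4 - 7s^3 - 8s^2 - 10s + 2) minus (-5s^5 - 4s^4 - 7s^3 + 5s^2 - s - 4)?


Distribute the minus sign:
  (-8s^4 - 7s^3 - 8s^2 - 10s + 2)
- (-5s^5 - 4s^4 - 7s^3 + 5s^2 - s - 4)
Negate second polynomial: 5s^5 + 4s^4 + 7s^3 - 5s^2 + s + 4
Add: 5s^5 - 4s^4 - 13s^2 - 9s + 6


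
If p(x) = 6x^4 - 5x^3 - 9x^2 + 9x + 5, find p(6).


Using direct substitution:
  6 * (6)^4 = 7776
  -5 * (6)^3 = -1080
  -9 * (6)^2 = -324
  9 * (6)^1 = 54
  constant: 5
Sum = 7776 - 1080 - 324 + 54 + 5 = 6431


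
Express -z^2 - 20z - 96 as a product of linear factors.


Roots satisfy r1 + r2 = -b/a = -20 and r1*r2 = c/a = 96.
So r1 = -8, r2 = -12.
-z^2 - 20z - 96 = -(z - r1)(z - r2) = -(z + 8)(z + 12)


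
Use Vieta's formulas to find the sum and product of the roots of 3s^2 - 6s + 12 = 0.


For as^2+bs+c=0: sum = -b/a, product = c/a.
a=3, b=-6, c=12
Sum = -(-6)/3 = 2
Product = (12)/3 = 4


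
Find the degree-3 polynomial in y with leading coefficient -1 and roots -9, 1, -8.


p(y) = -(y + 9)(y - 1)(y + 8)
Expand: -y^3 - 16y^2 - 55y + 72


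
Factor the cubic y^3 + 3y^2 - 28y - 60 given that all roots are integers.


Try integer roots (divisors of -60). y=5: p(5)=0.
Divide out (y - 5): quotient is y^2 + 8y + 12.
Factor the quadratic: (y + 2)(y + 6)
Result: (y - 5)(y + 2)(y + 6)


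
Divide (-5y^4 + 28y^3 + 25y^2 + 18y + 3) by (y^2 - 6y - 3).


(-5y^4 + 28y^3 + 25y^2 + 18y + 3) / (y^2 - 6y - 3)
Step 1: -5y^2 * (y^2 - 6y - 3) = -5y^4 + 30y^3 + 15y^2; subtract.
Step 2: -2y * (y^2 - 6y - 3) = -2y^3 + 12y^2 + 6y; subtract.
Step 3: -2 * (y^2 - 6y - 3) = -2y^2 + 12y + 6; subtract.
Quotient: -5y^2 - 2y - 2, Remainder: -3


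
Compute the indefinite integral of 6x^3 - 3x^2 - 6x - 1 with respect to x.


Reverse power rule on each term:
  ∫ 6x^3 dx = (3/2)x^4
  ∫ -3x^2 dx = -x^3
  ∫ -6x dx = -3x^2
  ∫ -1 dx = -x
F(x) = (3/2)x^4 - x^3 - 3x^2 - x + C


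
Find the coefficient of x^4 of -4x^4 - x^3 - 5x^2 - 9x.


Read off the coefficient of x^4: -4


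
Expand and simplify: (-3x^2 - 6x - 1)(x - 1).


Distribute each term of the first polynomial:
  (-3x^2)(x - 1) = -3x^3 + 3x^2
  (-6x)(x - 1) = -6x^2 + 6x
  (-1)(x - 1) = -x + 1
Sum: -3x^3 - 3x^2 + 5x + 1


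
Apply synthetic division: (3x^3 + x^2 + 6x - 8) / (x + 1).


Synthetic division with c = -1. Coefficients: 3, 1, 6, -8
Bring down 3.
  3 * -1 = -3; -3 + 1 = -2
  -2 * -1 = 2; 2 + 6 = 8
  8 * -1 = -8; -8 - 8 = -16
Quotient: 3x^2 - 2x + 8, Remainder: -16


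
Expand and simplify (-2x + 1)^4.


Expand (-2x + 1)^4 by repeated multiplication:
  (-2x + 1)^2 = 4x^2 - 4x + 1
  (-2x + 1)^3 = -8x^3 + 12x^2 - 6x + 1
= 16x^4 - 32x^3 + 24x^2 - 8x + 1


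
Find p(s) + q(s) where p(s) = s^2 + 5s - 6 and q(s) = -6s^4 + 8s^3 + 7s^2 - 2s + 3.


Align terms by degree and add:
  s^2 + 5s - 6
  -6s^4 + 8s^3 + 7s^2 - 2s + 3
= -6s^4 + 8s^3 + 8s^2 + 3s - 3


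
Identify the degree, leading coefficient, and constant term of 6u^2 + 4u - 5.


Highest power of u is 2, with coefficient 6. Constant term is -5.
Degree = 2, leading coefficient = 6, constant term = -5


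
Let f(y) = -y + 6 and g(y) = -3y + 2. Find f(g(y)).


Substitute g(y) into f:
f(g(y)) = -1*(-3y + 2) + 6
Expand and combine: 3y + 4


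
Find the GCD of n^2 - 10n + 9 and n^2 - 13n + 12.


Factor each:
  n^2 - 10n + 9 = (n - 1)(n - 9)
  n^2 - 13n + 12 = (n - 1)(n - 12)
Common monic factor: n - 1


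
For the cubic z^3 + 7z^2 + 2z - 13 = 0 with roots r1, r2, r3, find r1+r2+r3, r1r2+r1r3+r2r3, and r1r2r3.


Monic cubic z^3+bz^2+cz+d=0: sum=-b, pairwise sum=c, product=-d.
b=7, c=2, d=-13
r1+r2+r3 = -7
r1r2+r1r3+r2r3 = 2
r1r2r3 = 13


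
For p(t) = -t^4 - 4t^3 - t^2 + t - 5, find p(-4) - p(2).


p(-4) = -25
p(2) = -55
p(-4) - p(2) = -25 + 55 = 30


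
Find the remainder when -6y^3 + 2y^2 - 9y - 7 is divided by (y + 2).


By the Remainder Theorem, the remainder equals p(-2):
  -6*(-2)^3 = 48
  2*(-2)^2 = 8
  -9*(-2)^1 = 18
  constant: -7
Sum: 48 + 8 + 18 - 7 = 67


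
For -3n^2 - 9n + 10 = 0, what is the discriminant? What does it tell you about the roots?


D = b^2 - 4ac = (-9)^2 - 4(-3)(10) = 81 + 120 = 201
Since D > 0: two distinct irrational roots


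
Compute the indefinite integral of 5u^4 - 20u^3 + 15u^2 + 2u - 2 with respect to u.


Reverse power rule on each term:
  ∫ 5u^4 du = u^5
  ∫ -20u^3 du = -5u^4
  ∫ 15u^2 du = 5u^3
  ∫ 2u du = u^2
  ∫ -2 du = -2u
F(u) = u^5 - 5u^4 + 5u^3 + u^2 - 2u + C


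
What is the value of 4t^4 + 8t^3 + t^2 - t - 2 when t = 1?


Using direct substitution:
  4 * (1)^4 = 4
  8 * (1)^3 = 8
  1 * (1)^2 = 1
  -1 * (1)^1 = -1
  constant: -2
Sum = 4 + 8 + 1 - 1 - 2 = 10


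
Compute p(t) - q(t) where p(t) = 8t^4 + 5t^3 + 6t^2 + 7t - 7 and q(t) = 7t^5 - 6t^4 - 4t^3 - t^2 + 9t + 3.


Distribute the minus sign:
  (8t^4 + 5t^3 + 6t^2 + 7t - 7)
- (7t^5 - 6t^4 - 4t^3 - t^2 + 9t + 3)
Negate second polynomial: -7t^5 + 6t^4 + 4t^3 + t^2 - 9t - 3
Add: -7t^5 + 14t^4 + 9t^3 + 7t^2 - 2t - 10


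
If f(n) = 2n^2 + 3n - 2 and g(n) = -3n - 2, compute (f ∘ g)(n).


Substitute g(n) into f:
f(g(n)) = 2*(-3n - 2)^2 + 3*(-3n - 2) + (-2)
(-3n - 2)^2 = 9n^2 + 12n + 4
Expand and combine: 18n^2 + 15n


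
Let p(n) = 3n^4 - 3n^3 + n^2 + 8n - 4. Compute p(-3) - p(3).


p(-3) = 305
p(3) = 191
p(-3) - p(3) = 305 - 191 = 114


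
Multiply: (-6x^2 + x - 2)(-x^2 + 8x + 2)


Distribute each term of the first polynomial:
  (-6x^2)(-x^2 + 8x + 2) = 6x^4 - 48x^3 - 12x^2
  (x)(-x^2 + 8x + 2) = -x^3 + 8x^2 + 2x
  (-2)(-x^2 + 8x + 2) = 2x^2 - 16x - 4
Sum: 6x^4 - 49x^3 - 2x^2 - 14x - 4


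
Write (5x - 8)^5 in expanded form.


Expand (5x - 8)^5 by repeated multiplication:
  (5x - 8)^2 = 25x^2 - 80x + 64
  (5x - 8)^3 = 125x^3 - 600x^2 + 960x - 512
  (5x - 8)^4 = 625x^4 - 4000x^3 + 9600x^2 - 10240x + 4096
= 3125x^5 - 25000x^4 + 80000x^3 - 128000x^2 + 102400x - 32768


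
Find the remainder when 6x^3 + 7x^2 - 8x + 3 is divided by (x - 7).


By the Remainder Theorem, the remainder equals p(7):
  6*(7)^3 = 2058
  7*(7)^2 = 343
  -8*(7)^1 = -56
  constant: 3
Sum: 2058 + 343 - 56 + 3 = 2348


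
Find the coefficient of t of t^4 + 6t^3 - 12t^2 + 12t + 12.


Read off the coefficient of t: 12


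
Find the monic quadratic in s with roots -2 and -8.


p(s) = (s + 2)(s + 8)
Expand: s^2 + 10s + 16


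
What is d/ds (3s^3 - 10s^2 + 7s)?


Apply the power rule term by term:
  d/ds(3s^3) = 9s^2
  d/ds(-10s^2) = -20s
  d/ds(7s) = 7
p'(s) = 9s^2 - 20s + 7


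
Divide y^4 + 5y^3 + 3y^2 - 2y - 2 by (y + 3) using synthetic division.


Synthetic division with c = -3. Coefficients: 1, 5, 3, -2, -2
Bring down 1.
  1 * -3 = -3; -3 + 5 = 2
  2 * -3 = -6; -6 + 3 = -3
  -3 * -3 = 9; 9 - 2 = 7
  7 * -3 = -21; -21 - 2 = -23
Quotient: y^3 + 2y^2 - 3y + 7, Remainder: -23


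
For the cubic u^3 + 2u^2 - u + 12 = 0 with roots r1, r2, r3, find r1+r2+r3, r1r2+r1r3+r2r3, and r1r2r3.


Monic cubic u^3+bu^2+cu+d=0: sum=-b, pairwise sum=c, product=-d.
b=2, c=-1, d=12
r1+r2+r3 = -2
r1r2+r1r3+r2r3 = -1
r1r2r3 = -12


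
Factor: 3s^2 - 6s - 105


Roots satisfy r1 + r2 = -b/a = 2 and r1*r2 = c/a = -35.
So r1 = -5, r2 = 7.
3s^2 - 6s - 105 = 3(s - r1)(s - r2) = 3(s + 5)(s - 7)


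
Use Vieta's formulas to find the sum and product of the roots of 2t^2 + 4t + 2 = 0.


For at^2+bt+c=0: sum = -b/a, product = c/a.
a=2, b=4, c=2
Sum = -(4)/2 = -2
Product = (2)/2 = 1


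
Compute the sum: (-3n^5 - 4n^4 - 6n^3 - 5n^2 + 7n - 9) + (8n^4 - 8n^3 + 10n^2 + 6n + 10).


Align terms by degree and add:
  -3n^5 - 4n^4 - 6n^3 - 5n^2 + 7n - 9
+ 8n^4 - 8n^3 + 10n^2 + 6n + 10
= -3n^5 + 4n^4 - 14n^3 + 5n^2 + 13n + 1


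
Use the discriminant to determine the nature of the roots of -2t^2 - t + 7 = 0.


D = b^2 - 4ac = (-1)^2 - 4(-2)(7) = 1 + 56 = 57
Since D > 0: two distinct irrational roots


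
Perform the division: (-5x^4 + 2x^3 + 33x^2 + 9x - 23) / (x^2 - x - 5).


(-5x^4 + 2x^3 + 33x^2 + 9x - 23) / (x^2 - x - 5)
Step 1: -5x^2 * (x^2 - x - 5) = -5x^4 + 5x^3 + 25x^2; subtract.
Step 2: -3x * (x^2 - x - 5) = -3x^3 + 3x^2 + 15x; subtract.
Step 3: 5 * (x^2 - x - 5) = 5x^2 - 5x - 25; subtract.
Quotient: -5x^2 - 3x + 5, Remainder: -x + 2


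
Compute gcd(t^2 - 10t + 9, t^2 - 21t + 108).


Factor each:
  t^2 - 10t + 9 = (t - 9)(t - 1)
  t^2 - 21t + 108 = (t - 9)(t - 12)
Common monic factor: t - 9


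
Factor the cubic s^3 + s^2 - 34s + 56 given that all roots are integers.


Try integer roots (divisors of 56). s=2: p(2)=0.
Divide out (s - 2): quotient is s^2 + 3s - 28.
Factor the quadratic: (s + 7)(s - 4)
Result: (s - 2)(s + 7)(s - 4)


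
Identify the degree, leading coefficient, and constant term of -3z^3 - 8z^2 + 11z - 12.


Highest power of z is 3, with coefficient -3. Constant term is -12.
Degree = 3, leading coefficient = -3, constant term = -12


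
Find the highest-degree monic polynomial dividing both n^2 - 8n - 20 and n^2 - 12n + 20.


Factor each:
  n^2 - 8n - 20 = (n - 10)(n + 2)
  n^2 - 12n + 20 = (n - 10)(n - 2)
Common monic factor: n - 10


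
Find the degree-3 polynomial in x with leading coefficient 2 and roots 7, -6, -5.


p(x) = 2(x - 7)(x + 6)(x + 5)
Expand: 2x^3 + 8x^2 - 94x - 420


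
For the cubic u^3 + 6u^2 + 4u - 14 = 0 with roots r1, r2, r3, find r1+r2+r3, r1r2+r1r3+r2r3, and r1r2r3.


Monic cubic u^3+bu^2+cu+d=0: sum=-b, pairwise sum=c, product=-d.
b=6, c=4, d=-14
r1+r2+r3 = -6
r1r2+r1r3+r2r3 = 4
r1r2r3 = 14


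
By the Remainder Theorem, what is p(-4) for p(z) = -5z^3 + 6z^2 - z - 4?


By the Remainder Theorem, the remainder equals p(-4):
  -5*(-4)^3 = 320
  6*(-4)^2 = 96
  -1*(-4)^1 = 4
  constant: -4
Sum: 320 + 96 + 4 - 4 = 416


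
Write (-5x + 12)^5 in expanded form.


Expand (-5x + 12)^5 by repeated multiplication:
  (-5x + 12)^2 = 25x^2 - 120x + 144
  (-5x + 12)^3 = -125x^3 + 900x^2 - 2160x + 1728
  (-5x + 12)^4 = 625x^4 - 6000x^3 + 21600x^2 - 34560x + 20736
= -3125x^5 + 37500x^4 - 180000x^3 + 432000x^2 - 518400x + 248832


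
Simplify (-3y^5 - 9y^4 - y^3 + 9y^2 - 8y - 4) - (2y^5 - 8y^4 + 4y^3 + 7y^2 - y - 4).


Distribute the minus sign:
  (-3y^5 - 9y^4 - y^3 + 9y^2 - 8y - 4)
- (2y^5 - 8y^4 + 4y^3 + 7y^2 - y - 4)
Negate second polynomial: -2y^5 + 8y^4 - 4y^3 - 7y^2 + y + 4
Add: -5y^5 - y^4 - 5y^3 + 2y^2 - 7y


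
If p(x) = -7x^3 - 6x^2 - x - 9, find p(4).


Using direct substitution:
  -7 * (4)^3 = -448
  -6 * (4)^2 = -96
  -1 * (4)^1 = -4
  constant: -9
Sum = -448 - 96 - 4 - 9 = -557


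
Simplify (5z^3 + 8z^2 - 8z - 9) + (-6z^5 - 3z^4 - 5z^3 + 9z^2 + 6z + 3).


Align terms by degree and add:
  5z^3 + 8z^2 - 8z - 9
  -6z^5 - 3z^4 - 5z^3 + 9z^2 + 6z + 3
= -6z^5 - 3z^4 + 17z^2 - 2z - 6


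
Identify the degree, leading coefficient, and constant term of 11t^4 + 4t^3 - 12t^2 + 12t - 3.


Highest power of t is 4, with coefficient 11. Constant term is -3.
Degree = 4, leading coefficient = 11, constant term = -3


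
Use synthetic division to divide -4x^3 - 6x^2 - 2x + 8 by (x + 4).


Synthetic division with c = -4. Coefficients: -4, -6, -2, 8
Bring down -4.
  -4 * -4 = 16; 16 - 6 = 10
  10 * -4 = -40; -40 - 2 = -42
  -42 * -4 = 168; 168 + 8 = 176
Quotient: -4x^2 + 10x - 42, Remainder: 176


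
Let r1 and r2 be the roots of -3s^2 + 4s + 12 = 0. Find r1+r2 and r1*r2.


For as^2+bs+c=0: sum = -b/a, product = c/a.
a=-3, b=4, c=12
Sum = -(4)/-3 = 4/3
Product = (12)/-3 = -4


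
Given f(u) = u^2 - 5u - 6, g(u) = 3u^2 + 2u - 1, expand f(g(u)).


Substitute g(u) into f:
f(g(u)) = 1*(3u^2 + 2u - 1)^2 + (-5)*(3u^2 + 2u - 1) + (-6)
(3u^2 + 2u - 1)^2 = 9u^4 + 12u^3 - 2u^2 - 4u + 1
Expand and combine: 9u^4 + 12u^3 - 17u^2 - 14u


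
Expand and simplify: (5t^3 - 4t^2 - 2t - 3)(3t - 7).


Distribute each term of the first polynomial:
  (5t^3)(3t - 7) = 15t^4 - 35t^3
  (-4t^2)(3t - 7) = -12t^3 + 28t^2
  (-2t)(3t - 7) = -6t^2 + 14t
  (-3)(3t - 7) = -9t + 21
Sum: 15t^4 - 47t^3 + 22t^2 + 5t + 21


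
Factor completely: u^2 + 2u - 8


Roots satisfy r1 + r2 = -b/a = -2 and r1*r2 = c/a = -8.
So r1 = -4, r2 = 2.
u^2 + 2u - 8 = (u - r1)(u - r2) = (u + 4)(u - 2)


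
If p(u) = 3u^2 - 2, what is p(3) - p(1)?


p(3) = 25
p(1) = 1
p(3) - p(1) = 25 - 1 = 24


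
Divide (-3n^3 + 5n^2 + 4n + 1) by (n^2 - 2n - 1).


(-3n^3 + 5n^2 + 4n + 1) / (n^2 - 2n - 1)
Step 1: -3n * (n^2 - 2n - 1) = -3n^3 + 6n^2 + 3n; subtract.
Step 2: -1 * (n^2 - 2n - 1) = -n^2 + 2n + 1; subtract.
Quotient: -3n - 1, Remainder: -n


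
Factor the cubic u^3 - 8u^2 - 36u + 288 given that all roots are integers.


Try integer roots (divisors of 288). u=8: p(8)=0.
Divide out (u - 8): quotient is u^2 - 36.
Factor the quadratic: (u + 6)(u - 6)
Result: (u - 8)(u + 6)(u - 6)


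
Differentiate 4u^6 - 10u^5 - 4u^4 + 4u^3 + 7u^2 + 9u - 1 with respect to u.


Apply the power rule term by term:
  d/du(4u^6) = 24u^5
  d/du(-10u^5) = -50u^4
  d/du(-4u^4) = -16u^3
  d/du(4u^3) = 12u^2
  d/du(7u^2) = 14u
  d/du(9u) = 9
  d/du(-1) = 0
p'(u) = 24u^5 - 50u^4 - 16u^3 + 12u^2 + 14u + 9


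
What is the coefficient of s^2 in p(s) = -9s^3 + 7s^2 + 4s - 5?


Read off the coefficient of s^2: 7


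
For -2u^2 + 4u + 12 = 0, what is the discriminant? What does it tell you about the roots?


D = b^2 - 4ac = (4)^2 - 4(-2)(12) = 16 + 96 = 112
Since D > 0: two distinct irrational roots


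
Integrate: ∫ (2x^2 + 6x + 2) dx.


Reverse power rule on each term:
  ∫ 2x^2 dx = (2/3)x^3
  ∫ 6x dx = 3x^2
  ∫ 2 dx = 2x
F(x) = (2/3)x^3 + 3x^2 + 2x + C


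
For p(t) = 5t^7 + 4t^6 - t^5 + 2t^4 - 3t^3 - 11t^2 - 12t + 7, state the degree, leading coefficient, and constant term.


Highest power of t is 7, with coefficient 5. Constant term is 7.
Degree = 7, leading coefficient = 5, constant term = 7


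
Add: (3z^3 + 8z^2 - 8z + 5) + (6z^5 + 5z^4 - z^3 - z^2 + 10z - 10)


Align terms by degree and add:
  3z^3 + 8z^2 - 8z + 5
+ 6z^5 + 5z^4 - z^3 - z^2 + 10z - 10
= 6z^5 + 5z^4 + 2z^3 + 7z^2 + 2z - 5


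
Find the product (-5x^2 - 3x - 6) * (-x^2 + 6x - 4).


Distribute each term of the first polynomial:
  (-5x^2)(-x^2 + 6x - 4) = 5x^4 - 30x^3 + 20x^2
  (-3x)(-x^2 + 6x - 4) = 3x^3 - 18x^2 + 12x
  (-6)(-x^2 + 6x - 4) = 6x^2 - 36x + 24
Sum: 5x^4 - 27x^3 + 8x^2 - 24x + 24


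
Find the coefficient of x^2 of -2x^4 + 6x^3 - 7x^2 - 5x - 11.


Read off the coefficient of x^2: -7


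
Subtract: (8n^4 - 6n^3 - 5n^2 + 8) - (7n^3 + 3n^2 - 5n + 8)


Distribute the minus sign:
  (8n^4 - 6n^3 - 5n^2 + 8)
- (7n^3 + 3n^2 - 5n + 8)
Negate second polynomial: -7n^3 - 3n^2 + 5n - 8
Add: 8n^4 - 13n^3 - 8n^2 + 5n


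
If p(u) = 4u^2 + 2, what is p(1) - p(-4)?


p(1) = 6
p(-4) = 66
p(1) - p(-4) = 6 - 66 = -60


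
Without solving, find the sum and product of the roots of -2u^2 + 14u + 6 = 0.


For au^2+bu+c=0: sum = -b/a, product = c/a.
a=-2, b=14, c=6
Sum = -(14)/-2 = 7
Product = (6)/-2 = -3


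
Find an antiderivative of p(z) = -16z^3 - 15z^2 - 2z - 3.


Reverse power rule on each term:
  ∫ -16z^3 dz = -4z^4
  ∫ -15z^2 dz = -5z^3
  ∫ -2z dz = -z^2
  ∫ -3 dz = -3z
F(z) = -4z^4 - 5z^3 - z^2 - 3z + C


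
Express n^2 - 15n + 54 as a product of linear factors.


Roots satisfy r1 + r2 = -b/a = 15 and r1*r2 = c/a = 54.
So r1 = 9, r2 = 6.
n^2 - 15n + 54 = (n - r1)(n - r2) = (n - 9)(n - 6)


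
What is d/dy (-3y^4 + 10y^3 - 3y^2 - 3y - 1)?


Apply the power rule term by term:
  d/dy(-3y^4) = -12y^3
  d/dy(10y^3) = 30y^2
  d/dy(-3y^2) = -6y
  d/dy(-3y) = -3
  d/dy(-1) = 0
p'(y) = -12y^3 + 30y^2 - 6y - 3


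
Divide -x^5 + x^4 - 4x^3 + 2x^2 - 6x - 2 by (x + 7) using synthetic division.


Synthetic division with c = -7. Coefficients: -1, 1, -4, 2, -6, -2
Bring down -1.
  -1 * -7 = 7; 7 + 1 = 8
  8 * -7 = -56; -56 - 4 = -60
  -60 * -7 = 420; 420 + 2 = 422
  422 * -7 = -2954; -2954 - 6 = -2960
  -2960 * -7 = 20720; 20720 - 2 = 20718
Quotient: -x^4 + 8x^3 - 60x^2 + 422x - 2960, Remainder: 20718


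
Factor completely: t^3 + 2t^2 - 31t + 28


Try integer roots (divisors of 28). t=4: p(4)=0.
Divide out (t - 4): quotient is t^2 + 6t - 7.
Factor the quadratic: (t - 1)(t + 7)
Result: (t - 4)(t - 1)(t + 7)


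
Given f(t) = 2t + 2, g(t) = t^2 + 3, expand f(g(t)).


Substitute g(t) into f:
f(g(t)) = 2*(t^2 + 3) + 2
Expand and combine: 2t^2 + 8


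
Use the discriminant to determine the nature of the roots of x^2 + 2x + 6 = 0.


D = b^2 - 4ac = (2)^2 - 4(1)(6) = 4 - 24 = -20
Since D < 0: two complex conjugate roots (no real roots)


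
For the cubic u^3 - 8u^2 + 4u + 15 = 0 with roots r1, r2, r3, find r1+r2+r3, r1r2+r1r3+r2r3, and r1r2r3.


Monic cubic u^3+bu^2+cu+d=0: sum=-b, pairwise sum=c, product=-d.
b=-8, c=4, d=15
r1+r2+r3 = 8
r1r2+r1r3+r2r3 = 4
r1r2r3 = -15


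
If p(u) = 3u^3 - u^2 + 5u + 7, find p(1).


Using direct substitution:
  3 * (1)^3 = 3
  -1 * (1)^2 = -1
  5 * (1)^1 = 5
  constant: 7
Sum = 3 - 1 + 5 + 7 = 14


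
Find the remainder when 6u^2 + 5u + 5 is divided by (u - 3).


By the Remainder Theorem, the remainder equals p(3):
  6*(3)^2 = 54
  5*(3)^1 = 15
  constant: 5
Sum: 54 + 15 + 5 = 74


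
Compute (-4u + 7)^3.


Expand (-4u + 7)^3 by repeated multiplication:
  (-4u + 7)^2 = 16u^2 - 56u + 49
= -64u^3 + 336u^2 - 588u + 343


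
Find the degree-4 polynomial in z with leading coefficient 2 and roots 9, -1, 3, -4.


p(z) = 2(z - 9)(z + 1)(z - 3)(z + 4)
Expand: 2z^4 - 14z^3 - 58z^2 + 174z + 216


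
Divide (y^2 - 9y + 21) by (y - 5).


(y^2 - 9y + 21) / (y - 5)
Step 1: y * (y - 5) = y^2 - 5y; subtract.
Step 2: -4 * (y - 5) = -4y + 20; subtract.
Quotient: y - 4, Remainder: 1


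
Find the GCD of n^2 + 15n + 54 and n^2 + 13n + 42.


Factor each:
  n^2 + 15n + 54 = (n + 6)(n + 9)
  n^2 + 13n + 42 = (n + 6)(n + 7)
Common monic factor: n + 6


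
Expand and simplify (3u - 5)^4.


Expand (3u - 5)^4 by repeated multiplication:
  (3u - 5)^2 = 9u^2 - 30u + 25
  (3u - 5)^3 = 27u^3 - 135u^2 + 225u - 125
= 81u^4 - 540u^3 + 1350u^2 - 1500u + 625


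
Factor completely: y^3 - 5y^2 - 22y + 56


Try integer roots (divisors of 56). y=2: p(2)=0.
Divide out (y - 2): quotient is y^2 - 3y - 28.
Factor the quadratic: (y + 4)(y - 7)
Result: (y - 2)(y + 4)(y - 7)


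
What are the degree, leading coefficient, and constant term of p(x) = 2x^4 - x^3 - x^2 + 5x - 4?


Highest power of x is 4, with coefficient 2. Constant term is -4.
Degree = 4, leading coefficient = 2, constant term = -4


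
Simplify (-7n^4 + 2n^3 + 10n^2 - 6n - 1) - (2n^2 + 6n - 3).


Distribute the minus sign:
  (-7n^4 + 2n^3 + 10n^2 - 6n - 1)
- (2n^2 + 6n - 3)
Negate second polynomial: -2n^2 - 6n + 3
Add: -7n^4 + 2n^3 + 8n^2 - 12n + 2


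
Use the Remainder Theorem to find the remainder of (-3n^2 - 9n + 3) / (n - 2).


By the Remainder Theorem, the remainder equals p(2):
  -3*(2)^2 = -12
  -9*(2)^1 = -18
  constant: 3
Sum: -12 - 18 + 3 = -27


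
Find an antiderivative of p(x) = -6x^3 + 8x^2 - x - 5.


Reverse power rule on each term:
  ∫ -6x^3 dx = -(3/2)x^4
  ∫ 8x^2 dx = (8/3)x^3
  ∫ -x dx = -(1/2)x^2
  ∫ -5 dx = -5x
F(x) = -(3/2)x^4 + (8/3)x^3 - (1/2)x^2 - 5x + C


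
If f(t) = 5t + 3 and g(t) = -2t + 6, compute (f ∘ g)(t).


Substitute g(t) into f:
f(g(t)) = 5*(-2t + 6) + 3
Expand and combine: -10t + 33


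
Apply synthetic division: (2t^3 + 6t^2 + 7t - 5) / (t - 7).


Synthetic division with c = 7. Coefficients: 2, 6, 7, -5
Bring down 2.
  2 * 7 = 14; 14 + 6 = 20
  20 * 7 = 140; 140 + 7 = 147
  147 * 7 = 1029; 1029 - 5 = 1024
Quotient: 2t^2 + 20t + 147, Remainder: 1024


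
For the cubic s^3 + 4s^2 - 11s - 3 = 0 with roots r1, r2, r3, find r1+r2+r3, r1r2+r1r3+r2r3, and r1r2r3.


Monic cubic s^3+bs^2+cs+d=0: sum=-b, pairwise sum=c, product=-d.
b=4, c=-11, d=-3
r1+r2+r3 = -4
r1r2+r1r3+r2r3 = -11
r1r2r3 = 3


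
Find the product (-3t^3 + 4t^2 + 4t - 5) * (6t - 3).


Distribute each term of the first polynomial:
  (-3t^3)(6t - 3) = -18t^4 + 9t^3
  (4t^2)(6t - 3) = 24t^3 - 12t^2
  (4t)(6t - 3) = 24t^2 - 12t
  (-5)(6t - 3) = -30t + 15
Sum: -18t^4 + 33t^3 + 12t^2 - 42t + 15


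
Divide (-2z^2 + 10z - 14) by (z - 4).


(-2z^2 + 10z - 14) / (z - 4)
Step 1: -2z * (z - 4) = -2z^2 + 8z; subtract.
Step 2: 2 * (z - 4) = 2z - 8; subtract.
Quotient: -2z + 2, Remainder: -6


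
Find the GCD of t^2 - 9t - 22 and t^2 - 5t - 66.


Factor each:
  t^2 - 9t - 22 = (t - 11)(t + 2)
  t^2 - 5t - 66 = (t - 11)(t + 6)
Common monic factor: t - 11


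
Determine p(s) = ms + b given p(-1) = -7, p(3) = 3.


p(s) = ms + b. Using p(-1)=-7, p(3)=3:
m = (-7 - 3)/(-1 - 3) = -10/-4 = 5/2
b = -7 - m*(-1) = -7 + 5/2 = -9/2
p(s) = (5/2)s - (9/2)


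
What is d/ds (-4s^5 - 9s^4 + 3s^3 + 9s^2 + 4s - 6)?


Apply the power rule term by term:
  d/ds(-4s^5) = -20s^4
  d/ds(-9s^4) = -36s^3
  d/ds(3s^3) = 9s^2
  d/ds(9s^2) = 18s
  d/ds(4s) = 4
  d/ds(-6) = 0
p'(s) = -20s^4 - 36s^3 + 9s^2 + 18s + 4


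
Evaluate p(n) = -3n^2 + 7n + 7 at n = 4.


Using direct substitution:
  -3 * (4)^2 = -48
  7 * (4)^1 = 28
  constant: 7
Sum = -48 + 28 + 7 = -13


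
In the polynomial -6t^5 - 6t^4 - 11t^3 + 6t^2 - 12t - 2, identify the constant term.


Read off the constant term: -2


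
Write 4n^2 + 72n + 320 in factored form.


Roots satisfy r1 + r2 = -b/a = -18 and r1*r2 = c/a = 80.
So r1 = -8, r2 = -10.
4n^2 + 72n + 320 = 4(n - r1)(n - r2) = 4(n + 8)(n + 10)


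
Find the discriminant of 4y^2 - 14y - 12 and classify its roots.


D = b^2 - 4ac = (-14)^2 - 4(4)(-12) = 196 + 192 = 388
Since D > 0: two distinct irrational roots


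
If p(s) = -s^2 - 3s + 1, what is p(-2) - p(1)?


p(-2) = 3
p(1) = -3
p(-2) - p(1) = 3 + 3 = 6


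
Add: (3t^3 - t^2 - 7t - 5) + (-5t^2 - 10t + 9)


Align terms by degree and add:
  3t^3 - t^2 - 7t - 5
  -5t^2 - 10t + 9
= 3t^3 - 6t^2 - 17t + 4


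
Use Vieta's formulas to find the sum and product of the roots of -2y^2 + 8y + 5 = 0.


For ay^2+by+c=0: sum = -b/a, product = c/a.
a=-2, b=8, c=5
Sum = -(8)/-2 = 4
Product = (5)/-2 = -5/2


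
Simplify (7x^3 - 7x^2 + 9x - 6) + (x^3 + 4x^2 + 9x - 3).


Align terms by degree and add:
  7x^3 - 7x^2 + 9x - 6
+ x^3 + 4x^2 + 9x - 3
= 8x^3 - 3x^2 + 18x - 9


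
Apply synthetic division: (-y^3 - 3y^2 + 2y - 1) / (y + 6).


Synthetic division with c = -6. Coefficients: -1, -3, 2, -1
Bring down -1.
  -1 * -6 = 6; 6 - 3 = 3
  3 * -6 = -18; -18 + 2 = -16
  -16 * -6 = 96; 96 - 1 = 95
Quotient: -y^2 + 3y - 16, Remainder: 95


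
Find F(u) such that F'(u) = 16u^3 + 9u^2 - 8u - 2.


Reverse power rule on each term:
  ∫ 16u^3 du = 4u^4
  ∫ 9u^2 du = 3u^3
  ∫ -8u du = -4u^2
  ∫ -2 du = -2u
F(u) = 4u^4 + 3u^3 - 4u^2 - 2u + C


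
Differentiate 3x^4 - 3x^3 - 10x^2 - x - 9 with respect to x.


Apply the power rule term by term:
  d/dx(3x^4) = 12x^3
  d/dx(-3x^3) = -9x^2
  d/dx(-10x^2) = -20x
  d/dx(-x) = -1
  d/dx(-9) = 0
p'(x) = 12x^3 - 9x^2 - 20x - 1


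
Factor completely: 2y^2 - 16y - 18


Roots satisfy r1 + r2 = -b/a = 8 and r1*r2 = c/a = -9.
So r1 = -1, r2 = 9.
2y^2 - 16y - 18 = 2(y - r1)(y - r2) = 2(y + 1)(y - 9)


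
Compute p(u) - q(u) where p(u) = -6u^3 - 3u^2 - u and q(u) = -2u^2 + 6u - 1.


Distribute the minus sign:
  (-6u^3 - 3u^2 - u)
- (-2u^2 + 6u - 1)
Negate second polynomial: 2u^2 - 6u + 1
Add: -6u^3 - u^2 - 7u + 1


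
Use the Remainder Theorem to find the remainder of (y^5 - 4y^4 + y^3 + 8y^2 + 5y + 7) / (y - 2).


By the Remainder Theorem, the remainder equals p(2):
  1*(2)^5 = 32
  -4*(2)^4 = -64
  1*(2)^3 = 8
  8*(2)^2 = 32
  5*(2)^1 = 10
  constant: 7
Sum: 32 - 64 + 8 + 32 + 10 + 7 = 25


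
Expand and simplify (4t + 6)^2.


Expand (4t + 6)^2 by repeated multiplication:
= 16t^2 + 48t + 36


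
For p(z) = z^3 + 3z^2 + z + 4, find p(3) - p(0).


p(3) = 61
p(0) = 4
p(3) - p(0) = 61 - 4 = 57


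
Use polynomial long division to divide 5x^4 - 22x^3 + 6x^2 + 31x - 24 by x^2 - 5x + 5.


(5x^4 - 22x^3 + 6x^2 + 31x - 24) / (x^2 - 5x + 5)
Step 1: 5x^2 * (x^2 - 5x + 5) = 5x^4 - 25x^3 + 25x^2; subtract.
Step 2: 3x * (x^2 - 5x + 5) = 3x^3 - 15x^2 + 15x; subtract.
Step 3: -4 * (x^2 - 5x + 5) = -4x^2 + 20x - 20; subtract.
Quotient: 5x^2 + 3x - 4, Remainder: -4x - 4


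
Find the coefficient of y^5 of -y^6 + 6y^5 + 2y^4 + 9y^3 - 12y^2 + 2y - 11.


Read off the coefficient of y^5: 6


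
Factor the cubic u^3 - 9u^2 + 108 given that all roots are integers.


Try integer roots (divisors of 108). u=6: p(6)=0.
Divide out (u - 6): quotient is u^2 - 3u - 18.
Factor the quadratic: (u - 6)(u + 3)
Result: (u - 6)(u - 6)(u + 3)


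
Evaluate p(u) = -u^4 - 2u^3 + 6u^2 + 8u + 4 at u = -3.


Using direct substitution:
  -1 * (-3)^4 = -81
  -2 * (-3)^3 = 54
  6 * (-3)^2 = 54
  8 * (-3)^1 = -24
  constant: 4
Sum = -81 + 54 + 54 - 24 + 4 = 7


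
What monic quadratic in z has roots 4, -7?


p(z) = (z - 4)(z + 7)
Expand: z^2 + 3z - 28


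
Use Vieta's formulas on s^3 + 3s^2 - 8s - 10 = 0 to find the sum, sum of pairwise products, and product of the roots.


Monic cubic s^3+bs^2+cs+d=0: sum=-b, pairwise sum=c, product=-d.
b=3, c=-8, d=-10
r1+r2+r3 = -3
r1r2+r1r3+r2r3 = -8
r1r2r3 = 10


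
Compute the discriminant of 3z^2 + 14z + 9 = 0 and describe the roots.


D = b^2 - 4ac = (14)^2 - 4(3)(9) = 196 - 108 = 88
Since D > 0: two distinct irrational roots


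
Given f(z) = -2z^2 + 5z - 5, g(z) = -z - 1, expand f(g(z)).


Substitute g(z) into f:
f(g(z)) = -2*(-z - 1)^2 + 5*(-z - 1) + (-5)
(-z - 1)^2 = z^2 + 2z + 1
Expand and combine: -2z^2 - 9z - 12


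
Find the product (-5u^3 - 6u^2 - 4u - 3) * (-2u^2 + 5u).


Distribute each term of the first polynomial:
  (-5u^3)(-2u^2 + 5u) = 10u^5 - 25u^4
  (-6u^2)(-2u^2 + 5u) = 12u^4 - 30u^3
  (-4u)(-2u^2 + 5u) = 8u^3 - 20u^2
  (-3)(-2u^2 + 5u) = 6u^2 - 15u
Sum: 10u^5 - 13u^4 - 22u^3 - 14u^2 - 15u


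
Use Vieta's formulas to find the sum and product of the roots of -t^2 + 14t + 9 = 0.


For at^2+bt+c=0: sum = -b/a, product = c/a.
a=-1, b=14, c=9
Sum = -(14)/-1 = 14
Product = (9)/-1 = -9


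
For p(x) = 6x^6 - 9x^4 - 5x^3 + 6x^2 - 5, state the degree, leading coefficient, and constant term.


Highest power of x is 6, with coefficient 6. Constant term is -5.
Degree = 6, leading coefficient = 6, constant term = -5


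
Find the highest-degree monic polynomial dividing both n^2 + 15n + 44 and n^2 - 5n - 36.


Factor each:
  n^2 + 15n + 44 = (n + 4)(n + 11)
  n^2 - 5n - 36 = (n + 4)(n - 9)
Common monic factor: n + 4


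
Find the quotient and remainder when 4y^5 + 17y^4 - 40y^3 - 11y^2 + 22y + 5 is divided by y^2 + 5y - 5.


(4y^5 + 17y^4 - 40y^3 - 11y^2 + 22y + 5) / (y^2 + 5y - 5)
Step 1: 4y^3 * (y^2 + 5y - 5) = 4y^5 + 20y^4 - 20y^3; subtract.
Step 2: -3y^2 * (y^2 + 5y - 5) = -3y^4 - 15y^3 + 15y^2; subtract.
Step 3: -5y * (y^2 + 5y - 5) = -5y^3 - 25y^2 + 25y; subtract.
Step 4: -1 * (y^2 + 5y - 5) = -y^2 - 5y + 5; subtract.
Quotient: 4y^3 - 3y^2 - 5y - 1, Remainder: 2y


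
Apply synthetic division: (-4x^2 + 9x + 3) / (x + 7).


Synthetic division with c = -7. Coefficients: -4, 9, 3
Bring down -4.
  -4 * -7 = 28; 28 + 9 = 37
  37 * -7 = -259; -259 + 3 = -256
Quotient: -4x + 37, Remainder: -256


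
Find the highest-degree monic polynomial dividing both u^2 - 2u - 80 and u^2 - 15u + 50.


Factor each:
  u^2 - 2u - 80 = (u - 10)(u + 8)
  u^2 - 15u + 50 = (u - 10)(u - 5)
Common monic factor: u - 10


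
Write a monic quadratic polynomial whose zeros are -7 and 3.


p(t) = (t + 7)(t - 3)
Expand: t^2 + 4t - 21


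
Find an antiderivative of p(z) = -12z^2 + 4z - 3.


Reverse power rule on each term:
  ∫ -12z^2 dz = -4z^3
  ∫ 4z dz = 2z^2
  ∫ -3 dz = -3z
F(z) = -4z^3 + 2z^2 - 3z + C


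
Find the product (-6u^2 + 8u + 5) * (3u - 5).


Distribute each term of the first polynomial:
  (-6u^2)(3u - 5) = -18u^3 + 30u^2
  (8u)(3u - 5) = 24u^2 - 40u
  (5)(3u - 5) = 15u - 25
Sum: -18u^3 + 54u^2 - 25u - 25


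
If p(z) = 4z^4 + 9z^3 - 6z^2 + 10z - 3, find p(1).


Using direct substitution:
  4 * (1)^4 = 4
  9 * (1)^3 = 9
  -6 * (1)^2 = -6
  10 * (1)^1 = 10
  constant: -3
Sum = 4 + 9 - 6 + 10 - 3 = 14


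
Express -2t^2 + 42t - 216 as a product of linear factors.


Roots satisfy r1 + r2 = -b/a = 21 and r1*r2 = c/a = 108.
So r1 = 9, r2 = 12.
-2t^2 + 42t - 216 = -2(t - r1)(t - r2) = -2(t - 9)(t - 12)


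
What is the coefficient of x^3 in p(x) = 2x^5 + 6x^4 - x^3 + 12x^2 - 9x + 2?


Read off the coefficient of x^3: -1


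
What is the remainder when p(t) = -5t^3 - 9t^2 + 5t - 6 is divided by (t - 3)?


By the Remainder Theorem, the remainder equals p(3):
  -5*(3)^3 = -135
  -9*(3)^2 = -81
  5*(3)^1 = 15
  constant: -6
Sum: -135 - 81 + 15 - 6 = -207


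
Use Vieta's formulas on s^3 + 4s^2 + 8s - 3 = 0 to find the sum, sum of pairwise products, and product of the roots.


Monic cubic s^3+bs^2+cs+d=0: sum=-b, pairwise sum=c, product=-d.
b=4, c=8, d=-3
r1+r2+r3 = -4
r1r2+r1r3+r2r3 = 8
r1r2r3 = 3


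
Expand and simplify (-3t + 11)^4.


Expand (-3t + 11)^4 by repeated multiplication:
  (-3t + 11)^2 = 9t^2 - 66t + 121
  (-3t + 11)^3 = -27t^3 + 297t^2 - 1089t + 1331
= 81t^4 - 1188t^3 + 6534t^2 - 15972t + 14641


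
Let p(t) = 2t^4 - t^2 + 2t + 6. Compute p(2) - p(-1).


p(2) = 38
p(-1) = 5
p(2) - p(-1) = 38 - 5 = 33


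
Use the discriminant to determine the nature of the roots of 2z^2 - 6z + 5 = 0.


D = b^2 - 4ac = (-6)^2 - 4(2)(5) = 36 - 40 = -4
Since D < 0: two complex conjugate roots (no real roots)


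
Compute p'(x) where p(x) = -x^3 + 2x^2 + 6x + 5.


Apply the power rule term by term:
  d/dx(-x^3) = -3x^2
  d/dx(2x^2) = 4x
  d/dx(6x) = 6
  d/dx(5) = 0
p'(x) = -3x^2 + 4x + 6


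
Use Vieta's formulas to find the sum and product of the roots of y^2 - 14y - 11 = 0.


For ay^2+by+c=0: sum = -b/a, product = c/a.
a=1, b=-14, c=-11
Sum = -(-14)/1 = 14
Product = (-11)/1 = -11
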